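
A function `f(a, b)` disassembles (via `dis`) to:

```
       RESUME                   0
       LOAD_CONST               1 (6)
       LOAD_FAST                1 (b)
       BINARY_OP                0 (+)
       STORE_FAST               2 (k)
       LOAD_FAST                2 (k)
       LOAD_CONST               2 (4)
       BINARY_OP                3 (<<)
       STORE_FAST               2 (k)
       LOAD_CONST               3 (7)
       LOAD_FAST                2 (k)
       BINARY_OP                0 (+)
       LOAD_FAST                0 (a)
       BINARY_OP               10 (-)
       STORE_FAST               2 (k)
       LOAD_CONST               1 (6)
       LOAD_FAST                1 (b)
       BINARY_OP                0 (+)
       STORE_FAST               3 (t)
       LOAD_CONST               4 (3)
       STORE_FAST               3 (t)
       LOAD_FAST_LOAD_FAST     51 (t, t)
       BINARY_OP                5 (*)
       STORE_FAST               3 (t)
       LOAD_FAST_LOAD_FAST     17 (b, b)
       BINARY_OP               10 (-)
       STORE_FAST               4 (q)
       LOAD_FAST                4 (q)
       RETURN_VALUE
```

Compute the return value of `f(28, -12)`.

LOAD_CONST → push 6. Stack: [6]
LOAD_FAST b → push -12. Stack: [6, -12]
BINARY_OP + → 6 + -12 = -6. Stack: [-6]
STORE_FAST k → k=-6. Stack: []
LOAD_FAST k → push -6. Stack: [-6]
LOAD_CONST → push 4. Stack: [-6, 4]
BINARY_OP << → -6 << 4 = -96. Stack: [-96]
STORE_FAST k → k=-96. Stack: []
LOAD_CONST → push 7. Stack: [7]
LOAD_FAST k → push -96. Stack: [7, -96]
BINARY_OP + → 7 + -96 = -89. Stack: [-89]
LOAD_FAST a → push 28. Stack: [-89, 28]
BINARY_OP - → -89 - 28 = -117. Stack: [-117]
STORE_FAST k → k=-117. Stack: []
LOAD_CONST → push 6. Stack: [6]
LOAD_FAST b → push -12. Stack: [6, -12]
BINARY_OP + → 6 + -12 = -6. Stack: [-6]
STORE_FAST t → t=-6. Stack: []
LOAD_CONST → push 3. Stack: [3]
STORE_FAST t → t=3. Stack: []
LOAD_FAST_LOAD_FAST t,t → push 3,3. Stack: [3, 3]
BINARY_OP * → 3 * 3 = 9. Stack: [9]
STORE_FAST t → t=9. Stack: []
LOAD_FAST_LOAD_FAST b,b → push -12,-12. Stack: [-12, -12]
BINARY_OP - → -12 - -12 = 0. Stack: [0]
STORE_FAST q → q=0. Stack: []
LOAD_FAST q → push 0. Stack: [0]
RETURN_VALUE → return 0.

0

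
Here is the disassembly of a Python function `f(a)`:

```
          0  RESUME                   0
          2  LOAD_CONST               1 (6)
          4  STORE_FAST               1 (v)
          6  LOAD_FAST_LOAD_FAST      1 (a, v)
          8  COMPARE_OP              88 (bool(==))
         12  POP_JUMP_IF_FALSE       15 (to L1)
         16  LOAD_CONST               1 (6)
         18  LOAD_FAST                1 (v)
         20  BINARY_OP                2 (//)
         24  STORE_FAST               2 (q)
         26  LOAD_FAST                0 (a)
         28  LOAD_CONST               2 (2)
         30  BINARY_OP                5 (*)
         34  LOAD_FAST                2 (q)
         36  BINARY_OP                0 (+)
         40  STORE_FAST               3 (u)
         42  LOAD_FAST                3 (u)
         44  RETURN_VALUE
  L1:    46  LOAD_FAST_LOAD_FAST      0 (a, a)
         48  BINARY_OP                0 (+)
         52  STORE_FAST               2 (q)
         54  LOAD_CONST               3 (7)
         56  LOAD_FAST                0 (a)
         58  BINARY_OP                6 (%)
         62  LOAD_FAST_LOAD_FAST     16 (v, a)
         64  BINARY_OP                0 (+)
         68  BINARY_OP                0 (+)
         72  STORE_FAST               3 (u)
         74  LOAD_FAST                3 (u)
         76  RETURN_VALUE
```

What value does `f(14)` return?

27

LOAD_CONST → push 6. Stack: [6]
STORE_FAST v → v=6. Stack: []
LOAD_FAST_LOAD_FAST a,v → push 14,6. Stack: [14, 6]
COMPARE_OP bool(==) → 14 vs 6 = False. Stack: [False]
POP_JUMP_IF_FALSE → pop False; jump. Stack: []
LOAD_FAST_LOAD_FAST a,a → push 14,14. Stack: [14, 14]
BINARY_OP + → 14 + 14 = 28. Stack: [28]
STORE_FAST q → q=28. Stack: []
LOAD_CONST → push 7. Stack: [7]
LOAD_FAST a → push 14. Stack: [7, 14]
BINARY_OP % → 7 % 14 = 7. Stack: [7]
LOAD_FAST_LOAD_FAST v,a → push 6,14. Stack: [7, 6, 14]
BINARY_OP + → 6 + 14 = 20. Stack: [7, 20]
BINARY_OP + → 7 + 20 = 27. Stack: [27]
STORE_FAST u → u=27. Stack: []
LOAD_FAST u → push 27. Stack: [27]
RETURN_VALUE → return 27.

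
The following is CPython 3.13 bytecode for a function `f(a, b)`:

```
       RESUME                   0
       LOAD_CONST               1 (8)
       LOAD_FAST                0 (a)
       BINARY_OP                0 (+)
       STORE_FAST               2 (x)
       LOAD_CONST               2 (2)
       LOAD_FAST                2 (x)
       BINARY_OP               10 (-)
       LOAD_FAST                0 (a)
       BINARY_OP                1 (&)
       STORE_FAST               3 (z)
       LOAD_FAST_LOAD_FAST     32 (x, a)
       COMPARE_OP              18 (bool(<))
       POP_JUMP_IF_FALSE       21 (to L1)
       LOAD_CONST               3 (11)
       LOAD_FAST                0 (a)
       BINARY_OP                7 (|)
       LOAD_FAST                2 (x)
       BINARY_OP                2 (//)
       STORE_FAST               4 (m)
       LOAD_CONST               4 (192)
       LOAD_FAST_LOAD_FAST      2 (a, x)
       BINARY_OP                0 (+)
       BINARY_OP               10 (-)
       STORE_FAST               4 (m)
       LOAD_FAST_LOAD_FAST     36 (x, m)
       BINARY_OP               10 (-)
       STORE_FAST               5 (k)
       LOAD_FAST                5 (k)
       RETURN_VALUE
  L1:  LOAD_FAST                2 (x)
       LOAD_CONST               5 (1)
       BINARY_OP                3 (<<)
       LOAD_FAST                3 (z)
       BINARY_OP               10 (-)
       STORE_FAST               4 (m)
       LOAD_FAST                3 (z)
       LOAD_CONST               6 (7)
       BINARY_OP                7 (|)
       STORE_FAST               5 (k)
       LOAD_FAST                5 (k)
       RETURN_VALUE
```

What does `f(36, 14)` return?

LOAD_CONST → push 8. Stack: [8]
LOAD_FAST a → push 36. Stack: [8, 36]
BINARY_OP + → 8 + 36 = 44. Stack: [44]
STORE_FAST x → x=44. Stack: []
LOAD_CONST → push 2. Stack: [2]
LOAD_FAST x → push 44. Stack: [2, 44]
BINARY_OP - → 2 - 44 = -42. Stack: [-42]
LOAD_FAST a → push 36. Stack: [-42, 36]
BINARY_OP & → -42 & 36 = 4. Stack: [4]
STORE_FAST z → z=4. Stack: []
LOAD_FAST_LOAD_FAST x,a → push 44,36. Stack: [44, 36]
COMPARE_OP bool(<) → 44 vs 36 = False. Stack: [False]
POP_JUMP_IF_FALSE → pop False; jump. Stack: []
LOAD_FAST x → push 44. Stack: [44]
LOAD_CONST → push 1. Stack: [44, 1]
BINARY_OP << → 44 << 1 = 88. Stack: [88]
LOAD_FAST z → push 4. Stack: [88, 4]
BINARY_OP - → 88 - 4 = 84. Stack: [84]
STORE_FAST m → m=84. Stack: []
LOAD_FAST z → push 4. Stack: [4]
LOAD_CONST → push 7. Stack: [4, 7]
BINARY_OP | → 4 | 7 = 7. Stack: [7]
STORE_FAST k → k=7. Stack: []
LOAD_FAST k → push 7. Stack: [7]
RETURN_VALUE → return 7.

7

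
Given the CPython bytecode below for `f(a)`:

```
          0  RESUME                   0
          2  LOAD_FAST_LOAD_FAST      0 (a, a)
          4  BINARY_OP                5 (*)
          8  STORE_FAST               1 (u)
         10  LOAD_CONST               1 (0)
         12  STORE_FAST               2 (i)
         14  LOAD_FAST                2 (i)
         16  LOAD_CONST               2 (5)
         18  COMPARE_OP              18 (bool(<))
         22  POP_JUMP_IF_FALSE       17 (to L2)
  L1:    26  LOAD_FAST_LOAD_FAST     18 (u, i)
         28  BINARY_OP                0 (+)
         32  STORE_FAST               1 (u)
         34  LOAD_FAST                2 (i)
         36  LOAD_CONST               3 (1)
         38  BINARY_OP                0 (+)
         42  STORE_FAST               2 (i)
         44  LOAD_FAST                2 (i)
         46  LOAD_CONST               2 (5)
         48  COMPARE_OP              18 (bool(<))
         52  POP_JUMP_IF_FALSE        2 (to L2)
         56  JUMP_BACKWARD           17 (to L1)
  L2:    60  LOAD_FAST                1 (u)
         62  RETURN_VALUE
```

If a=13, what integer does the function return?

179

LOAD_FAST_LOAD_FAST a,a → push 13,13
BINARY_OP * → 13 * 13 = 169
STORE_FAST u → u=169
LOAD_CONST → push 0
STORE_FAST i → i=0
LOAD_FAST i → push 0
LOAD_CONST → push 5
COMPARE_OP bool(<) → 0 vs 5 = True
POP_JUMP_IF_FALSE → pop True; no jump
LOAD_FAST_LOAD_FAST u,i → push 169,0
BINARY_OP + → 169 + 0 = 169
STORE_FAST u → u=169
LOAD_FAST i → push 0
LOAD_CONST → push 1
BINARY_OP + → 0 + 1 = 1
STORE_FAST i → i=1
LOAD_FAST i → push 1
LOAD_CONST → push 5
COMPARE_OP bool(<) → 1 vs 5 = True
POP_JUMP_IF_FALSE → pop True; no jump
LOAD_FAST_LOAD_FAST u,i → push 169,1
BINARY_OP + → 169 + 1 = 170
STORE_FAST u → u=170
LOAD_FAST i → push 1
LOAD_CONST → push 1
BINARY_OP + → 1 + 1 = 2
STORE_FAST i → i=2
LOAD_FAST i → push 2
LOAD_CONST → push 5
COMPARE_OP bool(<) → 2 vs 5 = True
POP_JUMP_IF_FALSE → pop True; no jump
LOAD_FAST_LOAD_FAST u,i → push 170,2
BINARY_OP + → 170 + 2 = 172
STORE_FAST u → u=172
LOAD_FAST i → push 2
LOAD_CONST → push 1
BINARY_OP + → 2 + 1 = 3
STORE_FAST i → i=3
LOAD_FAST i → push 3
LOAD_CONST → push 5
COMPARE_OP bool(<) → 3 vs 5 = True
POP_JUMP_IF_FALSE → pop True; no jump
LOAD_FAST_LOAD_FAST u,i → push 172,3
BINARY_OP + → 172 + 3 = 175
STORE_FAST u → u=175
LOAD_FAST i → push 3
LOAD_CONST → push 1
BINARY_OP + → 3 + 1 = 4
STORE_FAST i → i=4
LOAD_FAST i → push 4
LOAD_CONST → push 5
COMPARE_OP bool(<) → 4 vs 5 = True
POP_JUMP_IF_FALSE → pop True; no jump
LOAD_FAST_LOAD_FAST u,i → push 175,4
BINARY_OP + → 175 + 4 = 179
STORE_FAST u → u=179
LOAD_FAST i → push 4
LOAD_CONST → push 1
BINARY_OP + → 4 + 1 = 5
STORE_FAST i → i=5
LOAD_FAST i → push 5
LOAD_CONST → push 5
COMPARE_OP bool(<) → 5 vs 5 = False
POP_JUMP_IF_FALSE → pop False; jump
LOAD_FAST u → push 179
RETURN_VALUE → return 179.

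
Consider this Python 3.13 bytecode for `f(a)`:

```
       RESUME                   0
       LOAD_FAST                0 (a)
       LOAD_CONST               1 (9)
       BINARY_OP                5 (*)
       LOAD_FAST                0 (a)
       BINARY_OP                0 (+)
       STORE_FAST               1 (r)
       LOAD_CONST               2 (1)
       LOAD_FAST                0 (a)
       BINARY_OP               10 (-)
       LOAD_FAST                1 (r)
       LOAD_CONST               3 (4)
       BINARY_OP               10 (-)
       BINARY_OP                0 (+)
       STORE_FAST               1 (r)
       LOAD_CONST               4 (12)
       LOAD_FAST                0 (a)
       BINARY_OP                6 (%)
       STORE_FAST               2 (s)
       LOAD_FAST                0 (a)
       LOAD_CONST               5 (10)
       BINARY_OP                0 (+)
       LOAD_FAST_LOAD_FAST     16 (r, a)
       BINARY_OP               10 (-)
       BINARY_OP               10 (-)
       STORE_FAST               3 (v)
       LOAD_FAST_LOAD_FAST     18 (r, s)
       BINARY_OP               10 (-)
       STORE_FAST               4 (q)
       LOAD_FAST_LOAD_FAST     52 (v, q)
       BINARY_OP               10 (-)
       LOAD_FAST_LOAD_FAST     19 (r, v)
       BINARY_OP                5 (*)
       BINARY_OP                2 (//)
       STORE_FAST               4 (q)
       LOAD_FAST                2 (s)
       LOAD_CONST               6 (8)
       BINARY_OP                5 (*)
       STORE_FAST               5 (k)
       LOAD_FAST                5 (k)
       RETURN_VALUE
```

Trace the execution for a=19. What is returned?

LOAD_FAST a → push 19. Stack: [19]
LOAD_CONST → push 9. Stack: [19, 9]
BINARY_OP * → 19 * 9 = 171. Stack: [171]
LOAD_FAST a → push 19. Stack: [171, 19]
BINARY_OP + → 171 + 19 = 190. Stack: [190]
STORE_FAST r → r=190. Stack: []
LOAD_CONST → push 1. Stack: [1]
LOAD_FAST a → push 19. Stack: [1, 19]
BINARY_OP - → 1 - 19 = -18. Stack: [-18]
LOAD_FAST r → push 190. Stack: [-18, 190]
LOAD_CONST → push 4. Stack: [-18, 190, 4]
BINARY_OP - → 190 - 4 = 186. Stack: [-18, 186]
BINARY_OP + → -18 + 186 = 168. Stack: [168]
STORE_FAST r → r=168. Stack: []
LOAD_CONST → push 12. Stack: [12]
LOAD_FAST a → push 19. Stack: [12, 19]
BINARY_OP % → 12 % 19 = 12. Stack: [12]
STORE_FAST s → s=12. Stack: []
LOAD_FAST a → push 19. Stack: [19]
LOAD_CONST → push 10. Stack: [19, 10]
BINARY_OP + → 19 + 10 = 29. Stack: [29]
LOAD_FAST_LOAD_FAST r,a → push 168,19. Stack: [29, 168, 19]
BINARY_OP - → 168 - 19 = 149. Stack: [29, 149]
BINARY_OP - → 29 - 149 = -120. Stack: [-120]
STORE_FAST v → v=-120. Stack: []
LOAD_FAST_LOAD_FAST r,s → push 168,12. Stack: [168, 12]
BINARY_OP - → 168 - 12 = 156. Stack: [156]
STORE_FAST q → q=156. Stack: []
LOAD_FAST_LOAD_FAST v,q → push -120,156. Stack: [-120, 156]
BINARY_OP - → -120 - 156 = -276. Stack: [-276]
LOAD_FAST_LOAD_FAST r,v → push 168,-120. Stack: [-276, 168, -120]
BINARY_OP * → 168 * -120 = -20160. Stack: [-276, -20160]
BINARY_OP // → -276 // -20160 = 0. Stack: [0]
STORE_FAST q → q=0. Stack: []
LOAD_FAST s → push 12. Stack: [12]
LOAD_CONST → push 8. Stack: [12, 8]
BINARY_OP * → 12 * 8 = 96. Stack: [96]
STORE_FAST k → k=96. Stack: []
LOAD_FAST k → push 96. Stack: [96]
RETURN_VALUE → return 96.

96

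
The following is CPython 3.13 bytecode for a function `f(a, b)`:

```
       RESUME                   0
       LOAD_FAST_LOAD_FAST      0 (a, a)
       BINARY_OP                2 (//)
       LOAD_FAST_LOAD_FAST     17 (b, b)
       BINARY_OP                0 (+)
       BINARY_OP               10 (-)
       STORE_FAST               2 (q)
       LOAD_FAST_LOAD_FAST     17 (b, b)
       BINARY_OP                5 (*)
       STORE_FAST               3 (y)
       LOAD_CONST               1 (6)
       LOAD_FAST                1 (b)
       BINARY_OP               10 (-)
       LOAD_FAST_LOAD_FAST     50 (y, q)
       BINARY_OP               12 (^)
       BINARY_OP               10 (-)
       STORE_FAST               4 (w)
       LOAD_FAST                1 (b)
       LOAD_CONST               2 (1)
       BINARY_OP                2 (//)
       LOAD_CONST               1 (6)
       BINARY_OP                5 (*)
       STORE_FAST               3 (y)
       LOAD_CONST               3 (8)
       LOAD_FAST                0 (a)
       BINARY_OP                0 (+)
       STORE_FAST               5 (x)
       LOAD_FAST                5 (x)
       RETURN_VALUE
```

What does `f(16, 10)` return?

24

LOAD_FAST_LOAD_FAST a,a → push 16,16. Stack: [16, 16]
BINARY_OP // → 16 // 16 = 1. Stack: [1]
LOAD_FAST_LOAD_FAST b,b → push 10,10. Stack: [1, 10, 10]
BINARY_OP + → 10 + 10 = 20. Stack: [1, 20]
BINARY_OP - → 1 - 20 = -19. Stack: [-19]
STORE_FAST q → q=-19. Stack: []
LOAD_FAST_LOAD_FAST b,b → push 10,10. Stack: [10, 10]
BINARY_OP * → 10 * 10 = 100. Stack: [100]
STORE_FAST y → y=100. Stack: []
LOAD_CONST → push 6. Stack: [6]
LOAD_FAST b → push 10. Stack: [6, 10]
BINARY_OP - → 6 - 10 = -4. Stack: [-4]
LOAD_FAST_LOAD_FAST y,q → push 100,-19. Stack: [-4, 100, -19]
BINARY_OP ^ → 100 ^ -19 = -119. Stack: [-4, -119]
BINARY_OP - → -4 - -119 = 115. Stack: [115]
STORE_FAST w → w=115. Stack: []
LOAD_FAST b → push 10. Stack: [10]
LOAD_CONST → push 1. Stack: [10, 1]
BINARY_OP // → 10 // 1 = 10. Stack: [10]
LOAD_CONST → push 6. Stack: [10, 6]
BINARY_OP * → 10 * 6 = 60. Stack: [60]
STORE_FAST y → y=60. Stack: []
LOAD_CONST → push 8. Stack: [8]
LOAD_FAST a → push 16. Stack: [8, 16]
BINARY_OP + → 8 + 16 = 24. Stack: [24]
STORE_FAST x → x=24. Stack: []
LOAD_FAST x → push 24. Stack: [24]
RETURN_VALUE → return 24.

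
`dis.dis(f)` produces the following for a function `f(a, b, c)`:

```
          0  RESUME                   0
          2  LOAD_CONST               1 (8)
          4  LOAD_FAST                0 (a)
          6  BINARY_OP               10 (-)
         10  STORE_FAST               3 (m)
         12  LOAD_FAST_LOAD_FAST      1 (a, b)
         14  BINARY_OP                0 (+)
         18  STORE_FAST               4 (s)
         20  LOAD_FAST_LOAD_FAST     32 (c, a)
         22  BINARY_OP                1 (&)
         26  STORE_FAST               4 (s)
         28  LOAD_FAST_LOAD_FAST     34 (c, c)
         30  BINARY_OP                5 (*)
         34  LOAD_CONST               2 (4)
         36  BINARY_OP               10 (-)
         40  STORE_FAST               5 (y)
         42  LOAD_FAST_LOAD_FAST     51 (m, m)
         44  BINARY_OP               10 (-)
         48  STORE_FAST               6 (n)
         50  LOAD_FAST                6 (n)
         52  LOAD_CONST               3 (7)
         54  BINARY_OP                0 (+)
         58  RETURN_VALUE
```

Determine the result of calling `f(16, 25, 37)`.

7

LOAD_CONST → push 8. Stack: [8]
LOAD_FAST a → push 16. Stack: [8, 16]
BINARY_OP - → 8 - 16 = -8. Stack: [-8]
STORE_FAST m → m=-8. Stack: []
LOAD_FAST_LOAD_FAST a,b → push 16,25. Stack: [16, 25]
BINARY_OP + → 16 + 25 = 41. Stack: [41]
STORE_FAST s → s=41. Stack: []
LOAD_FAST_LOAD_FAST c,a → push 37,16. Stack: [37, 16]
BINARY_OP & → 37 & 16 = 0. Stack: [0]
STORE_FAST s → s=0. Stack: []
LOAD_FAST_LOAD_FAST c,c → push 37,37. Stack: [37, 37]
BINARY_OP * → 37 * 37 = 1369. Stack: [1369]
LOAD_CONST → push 4. Stack: [1369, 4]
BINARY_OP - → 1369 - 4 = 1365. Stack: [1365]
STORE_FAST y → y=1365. Stack: []
LOAD_FAST_LOAD_FAST m,m → push -8,-8. Stack: [-8, -8]
BINARY_OP - → -8 - -8 = 0. Stack: [0]
STORE_FAST n → n=0. Stack: []
LOAD_FAST n → push 0. Stack: [0]
LOAD_CONST → push 7. Stack: [0, 7]
BINARY_OP + → 0 + 7 = 7. Stack: [7]
RETURN_VALUE → return 7.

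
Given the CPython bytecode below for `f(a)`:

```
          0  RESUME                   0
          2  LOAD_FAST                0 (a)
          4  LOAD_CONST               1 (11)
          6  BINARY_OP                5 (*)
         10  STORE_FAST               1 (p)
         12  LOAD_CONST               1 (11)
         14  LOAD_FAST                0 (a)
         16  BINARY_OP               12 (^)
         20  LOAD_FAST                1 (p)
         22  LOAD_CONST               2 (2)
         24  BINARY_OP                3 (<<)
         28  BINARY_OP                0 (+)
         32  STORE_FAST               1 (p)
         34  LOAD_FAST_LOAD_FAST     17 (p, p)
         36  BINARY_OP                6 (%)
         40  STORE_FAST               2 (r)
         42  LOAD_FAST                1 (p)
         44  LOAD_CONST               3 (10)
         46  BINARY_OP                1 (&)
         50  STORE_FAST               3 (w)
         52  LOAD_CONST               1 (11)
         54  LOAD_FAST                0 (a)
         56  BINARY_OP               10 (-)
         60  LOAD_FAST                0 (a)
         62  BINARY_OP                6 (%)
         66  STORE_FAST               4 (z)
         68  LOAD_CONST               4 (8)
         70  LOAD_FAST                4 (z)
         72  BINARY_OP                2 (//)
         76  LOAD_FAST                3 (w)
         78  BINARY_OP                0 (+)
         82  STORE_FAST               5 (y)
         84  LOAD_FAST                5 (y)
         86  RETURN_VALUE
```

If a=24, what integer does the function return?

2

LOAD_FAST a → push 24. Stack: [24]
LOAD_CONST → push 11. Stack: [24, 11]
BINARY_OP * → 24 * 11 = 264. Stack: [264]
STORE_FAST p → p=264. Stack: []
LOAD_CONST → push 11. Stack: [11]
LOAD_FAST a → push 24. Stack: [11, 24]
BINARY_OP ^ → 11 ^ 24 = 19. Stack: [19]
LOAD_FAST p → push 264. Stack: [19, 264]
LOAD_CONST → push 2. Stack: [19, 264, 2]
BINARY_OP << → 264 << 2 = 1056. Stack: [19, 1056]
BINARY_OP + → 19 + 1056 = 1075. Stack: [1075]
STORE_FAST p → p=1075. Stack: []
LOAD_FAST_LOAD_FAST p,p → push 1075,1075. Stack: [1075, 1075]
BINARY_OP % → 1075 % 1075 = 0. Stack: [0]
STORE_FAST r → r=0. Stack: []
LOAD_FAST p → push 1075. Stack: [1075]
LOAD_CONST → push 10. Stack: [1075, 10]
BINARY_OP & → 1075 & 10 = 2. Stack: [2]
STORE_FAST w → w=2. Stack: []
LOAD_CONST → push 11. Stack: [11]
LOAD_FAST a → push 24. Stack: [11, 24]
BINARY_OP - → 11 - 24 = -13. Stack: [-13]
LOAD_FAST a → push 24. Stack: [-13, 24]
BINARY_OP % → -13 % 24 = 11. Stack: [11]
STORE_FAST z → z=11. Stack: []
LOAD_CONST → push 8. Stack: [8]
LOAD_FAST z → push 11. Stack: [8, 11]
BINARY_OP // → 8 // 11 = 0. Stack: [0]
LOAD_FAST w → push 2. Stack: [0, 2]
BINARY_OP + → 0 + 2 = 2. Stack: [2]
STORE_FAST y → y=2. Stack: []
LOAD_FAST y → push 2. Stack: [2]
RETURN_VALUE → return 2.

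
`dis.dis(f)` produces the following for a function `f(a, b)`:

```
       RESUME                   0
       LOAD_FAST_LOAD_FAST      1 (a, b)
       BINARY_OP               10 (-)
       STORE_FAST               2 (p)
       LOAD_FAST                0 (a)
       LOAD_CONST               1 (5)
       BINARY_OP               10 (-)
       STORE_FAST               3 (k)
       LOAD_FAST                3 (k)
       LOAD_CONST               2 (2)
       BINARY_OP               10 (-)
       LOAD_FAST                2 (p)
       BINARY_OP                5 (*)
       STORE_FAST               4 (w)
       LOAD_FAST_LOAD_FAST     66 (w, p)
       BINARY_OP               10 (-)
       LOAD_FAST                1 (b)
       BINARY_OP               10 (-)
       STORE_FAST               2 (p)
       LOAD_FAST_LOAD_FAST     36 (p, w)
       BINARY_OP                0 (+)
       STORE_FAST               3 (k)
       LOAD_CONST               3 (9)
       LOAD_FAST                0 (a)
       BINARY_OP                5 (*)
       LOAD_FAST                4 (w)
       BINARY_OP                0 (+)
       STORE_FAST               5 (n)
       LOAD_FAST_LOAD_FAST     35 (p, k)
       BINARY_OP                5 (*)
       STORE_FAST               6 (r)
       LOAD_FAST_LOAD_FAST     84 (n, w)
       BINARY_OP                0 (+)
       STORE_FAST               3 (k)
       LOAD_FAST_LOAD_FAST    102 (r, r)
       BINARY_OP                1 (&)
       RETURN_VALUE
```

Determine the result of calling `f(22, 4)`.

LOAD_FAST_LOAD_FAST a,b → push 22,4. Stack: [22, 4]
BINARY_OP - → 22 - 4 = 18. Stack: [18]
STORE_FAST p → p=18. Stack: []
LOAD_FAST a → push 22. Stack: [22]
LOAD_CONST → push 5. Stack: [22, 5]
BINARY_OP - → 22 - 5 = 17. Stack: [17]
STORE_FAST k → k=17. Stack: []
LOAD_FAST k → push 17. Stack: [17]
LOAD_CONST → push 2. Stack: [17, 2]
BINARY_OP - → 17 - 2 = 15. Stack: [15]
LOAD_FAST p → push 18. Stack: [15, 18]
BINARY_OP * → 15 * 18 = 270. Stack: [270]
STORE_FAST w → w=270. Stack: []
LOAD_FAST_LOAD_FAST w,p → push 270,18. Stack: [270, 18]
BINARY_OP - → 270 - 18 = 252. Stack: [252]
LOAD_FAST b → push 4. Stack: [252, 4]
BINARY_OP - → 252 - 4 = 248. Stack: [248]
STORE_FAST p → p=248. Stack: []
LOAD_FAST_LOAD_FAST p,w → push 248,270. Stack: [248, 270]
BINARY_OP + → 248 + 270 = 518. Stack: [518]
STORE_FAST k → k=518. Stack: []
LOAD_CONST → push 9. Stack: [9]
LOAD_FAST a → push 22. Stack: [9, 22]
BINARY_OP * → 9 * 22 = 198. Stack: [198]
LOAD_FAST w → push 270. Stack: [198, 270]
BINARY_OP + → 198 + 270 = 468. Stack: [468]
STORE_FAST n → n=468. Stack: []
LOAD_FAST_LOAD_FAST p,k → push 248,518. Stack: [248, 518]
BINARY_OP * → 248 * 518 = 128464. Stack: [128464]
STORE_FAST r → r=128464. Stack: []
LOAD_FAST_LOAD_FAST n,w → push 468,270. Stack: [468, 270]
BINARY_OP + → 468 + 270 = 738. Stack: [738]
STORE_FAST k → k=738. Stack: []
LOAD_FAST_LOAD_FAST r,r → push 128464,128464. Stack: [128464, 128464]
BINARY_OP & → 128464 & 128464 = 128464. Stack: [128464]
RETURN_VALUE → return 128464.

128464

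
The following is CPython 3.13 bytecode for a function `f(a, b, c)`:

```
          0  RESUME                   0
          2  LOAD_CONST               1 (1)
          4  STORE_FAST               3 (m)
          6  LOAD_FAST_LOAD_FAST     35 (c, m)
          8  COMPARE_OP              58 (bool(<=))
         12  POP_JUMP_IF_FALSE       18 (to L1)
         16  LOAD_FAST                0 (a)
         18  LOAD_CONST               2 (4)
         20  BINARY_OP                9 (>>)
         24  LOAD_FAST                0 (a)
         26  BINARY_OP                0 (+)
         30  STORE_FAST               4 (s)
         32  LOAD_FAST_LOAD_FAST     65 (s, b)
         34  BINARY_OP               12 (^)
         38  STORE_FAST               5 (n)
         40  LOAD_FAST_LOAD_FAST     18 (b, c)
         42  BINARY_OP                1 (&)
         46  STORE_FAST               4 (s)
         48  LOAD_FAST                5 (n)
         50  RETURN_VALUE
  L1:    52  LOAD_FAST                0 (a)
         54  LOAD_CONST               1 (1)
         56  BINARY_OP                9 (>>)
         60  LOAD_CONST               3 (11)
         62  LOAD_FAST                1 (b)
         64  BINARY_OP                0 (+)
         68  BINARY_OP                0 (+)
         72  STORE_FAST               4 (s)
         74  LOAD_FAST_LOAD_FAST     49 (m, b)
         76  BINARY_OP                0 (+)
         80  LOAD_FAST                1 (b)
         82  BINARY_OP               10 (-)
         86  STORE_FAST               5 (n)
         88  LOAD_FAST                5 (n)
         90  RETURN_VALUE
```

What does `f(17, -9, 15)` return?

LOAD_CONST → push 1. Stack: [1]
STORE_FAST m → m=1. Stack: []
LOAD_FAST_LOAD_FAST c,m → push 15,1. Stack: [15, 1]
COMPARE_OP bool(<=) → 15 vs 1 = False. Stack: [False]
POP_JUMP_IF_FALSE → pop False; jump. Stack: []
LOAD_FAST a → push 17. Stack: [17]
LOAD_CONST → push 1. Stack: [17, 1]
BINARY_OP >> → 17 >> 1 = 8. Stack: [8]
LOAD_CONST → push 11. Stack: [8, 11]
LOAD_FAST b → push -9. Stack: [8, 11, -9]
BINARY_OP + → 11 + -9 = 2. Stack: [8, 2]
BINARY_OP + → 8 + 2 = 10. Stack: [10]
STORE_FAST s → s=10. Stack: []
LOAD_FAST_LOAD_FAST m,b → push 1,-9. Stack: [1, -9]
BINARY_OP + → 1 + -9 = -8. Stack: [-8]
LOAD_FAST b → push -9. Stack: [-8, -9]
BINARY_OP - → -8 - -9 = 1. Stack: [1]
STORE_FAST n → n=1. Stack: []
LOAD_FAST n → push 1. Stack: [1]
RETURN_VALUE → return 1.

1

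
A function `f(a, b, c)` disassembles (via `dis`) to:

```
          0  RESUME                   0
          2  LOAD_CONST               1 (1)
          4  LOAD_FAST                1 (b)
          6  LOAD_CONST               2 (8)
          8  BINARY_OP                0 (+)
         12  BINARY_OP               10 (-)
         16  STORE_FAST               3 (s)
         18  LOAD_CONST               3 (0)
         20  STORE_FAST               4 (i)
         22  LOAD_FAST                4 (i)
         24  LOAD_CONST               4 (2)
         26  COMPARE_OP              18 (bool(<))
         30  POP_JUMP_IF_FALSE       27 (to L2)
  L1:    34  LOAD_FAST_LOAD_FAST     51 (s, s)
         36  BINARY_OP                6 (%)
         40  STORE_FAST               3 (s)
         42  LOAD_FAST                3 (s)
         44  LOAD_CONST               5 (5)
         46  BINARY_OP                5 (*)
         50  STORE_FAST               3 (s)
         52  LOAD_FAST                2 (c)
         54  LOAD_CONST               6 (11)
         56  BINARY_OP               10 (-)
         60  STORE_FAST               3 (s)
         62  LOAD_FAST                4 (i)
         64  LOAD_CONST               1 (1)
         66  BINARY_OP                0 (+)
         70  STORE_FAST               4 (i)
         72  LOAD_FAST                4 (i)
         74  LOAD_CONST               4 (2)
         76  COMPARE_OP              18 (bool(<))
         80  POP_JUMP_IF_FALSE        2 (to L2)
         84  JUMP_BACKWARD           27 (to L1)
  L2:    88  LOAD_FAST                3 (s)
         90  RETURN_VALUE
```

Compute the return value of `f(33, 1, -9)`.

-20

LOAD_CONST → push 1. Stack: [1]
LOAD_FAST b → push 1. Stack: [1, 1]
LOAD_CONST → push 8. Stack: [1, 1, 8]
BINARY_OP + → 1 + 8 = 9. Stack: [1, 9]
BINARY_OP - → 1 - 9 = -8. Stack: [-8]
STORE_FAST s → s=-8. Stack: []
LOAD_CONST → push 0. Stack: [0]
STORE_FAST i → i=0. Stack: []
LOAD_FAST i → push 0. Stack: [0]
LOAD_CONST → push 2. Stack: [0, 2]
COMPARE_OP bool(<) → 0 vs 2 = True. Stack: [True]
POP_JUMP_IF_FALSE → pop True; no jump. Stack: []
LOAD_FAST_LOAD_FAST s,s → push -8,-8. Stack: [-8, -8]
BINARY_OP % → -8 % -8 = 0. Stack: [0]
STORE_FAST s → s=0. Stack: []
LOAD_FAST s → push 0. Stack: [0]
LOAD_CONST → push 5. Stack: [0, 5]
BINARY_OP * → 0 * 5 = 0. Stack: [0]
STORE_FAST s → s=0. Stack: []
LOAD_FAST c → push -9. Stack: [-9]
LOAD_CONST → push 11. Stack: [-9, 11]
BINARY_OP - → -9 - 11 = -20. Stack: [-20]
STORE_FAST s → s=-20. Stack: []
LOAD_FAST i → push 0. Stack: [0]
LOAD_CONST → push 1. Stack: [0, 1]
BINARY_OP + → 0 + 1 = 1. Stack: [1]
STORE_FAST i → i=1. Stack: []
LOAD_FAST i → push 1. Stack: [1]
LOAD_CONST → push 2. Stack: [1, 2]
COMPARE_OP bool(<) → 1 vs 2 = True. Stack: [True]
POP_JUMP_IF_FALSE → pop True; no jump. Stack: []
LOAD_FAST_LOAD_FAST s,s → push -20,-20. Stack: [-20, -20]
BINARY_OP % → -20 % -20 = 0. Stack: [0]
STORE_FAST s → s=0. Stack: []
LOAD_FAST s → push 0. Stack: [0]
LOAD_CONST → push 5. Stack: [0, 5]
BINARY_OP * → 0 * 5 = 0. Stack: [0]
STORE_FAST s → s=0. Stack: []
LOAD_FAST c → push -9. Stack: [-9]
LOAD_CONST → push 11. Stack: [-9, 11]
BINARY_OP - → -9 - 11 = -20. Stack: [-20]
STORE_FAST s → s=-20. Stack: []
LOAD_FAST i → push 1. Stack: [1]
LOAD_CONST → push 1. Stack: [1, 1]
BINARY_OP + → 1 + 1 = 2. Stack: [2]
STORE_FAST i → i=2. Stack: []
LOAD_FAST i → push 2. Stack: [2]
LOAD_CONST → push 2. Stack: [2, 2]
COMPARE_OP bool(<) → 2 vs 2 = False. Stack: [False]
POP_JUMP_IF_FALSE → pop False; jump. Stack: []
LOAD_FAST s → push -20. Stack: [-20]
RETURN_VALUE → return -20.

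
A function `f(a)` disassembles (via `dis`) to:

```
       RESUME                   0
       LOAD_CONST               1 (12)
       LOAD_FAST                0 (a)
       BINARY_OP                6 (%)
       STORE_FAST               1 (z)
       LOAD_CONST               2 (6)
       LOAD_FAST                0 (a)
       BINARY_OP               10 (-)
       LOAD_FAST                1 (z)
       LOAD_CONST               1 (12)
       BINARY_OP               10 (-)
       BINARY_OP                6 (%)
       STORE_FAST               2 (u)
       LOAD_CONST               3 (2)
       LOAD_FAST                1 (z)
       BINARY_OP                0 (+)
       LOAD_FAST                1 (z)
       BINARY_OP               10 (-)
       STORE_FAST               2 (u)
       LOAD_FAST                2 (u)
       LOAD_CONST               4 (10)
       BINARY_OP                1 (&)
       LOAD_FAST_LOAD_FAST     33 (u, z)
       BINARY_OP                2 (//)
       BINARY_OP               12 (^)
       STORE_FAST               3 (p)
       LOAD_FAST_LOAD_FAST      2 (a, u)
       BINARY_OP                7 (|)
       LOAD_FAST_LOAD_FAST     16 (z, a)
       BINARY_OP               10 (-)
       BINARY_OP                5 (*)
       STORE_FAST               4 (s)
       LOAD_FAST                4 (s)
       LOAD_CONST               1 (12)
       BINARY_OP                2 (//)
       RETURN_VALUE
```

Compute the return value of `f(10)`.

-7

LOAD_CONST → push 12. Stack: [12]
LOAD_FAST a → push 10. Stack: [12, 10]
BINARY_OP % → 12 % 10 = 2. Stack: [2]
STORE_FAST z → z=2. Stack: []
LOAD_CONST → push 6. Stack: [6]
LOAD_FAST a → push 10. Stack: [6, 10]
BINARY_OP - → 6 - 10 = -4. Stack: [-4]
LOAD_FAST z → push 2. Stack: [-4, 2]
LOAD_CONST → push 12. Stack: [-4, 2, 12]
BINARY_OP - → 2 - 12 = -10. Stack: [-4, -10]
BINARY_OP % → -4 % -10 = -4. Stack: [-4]
STORE_FAST u → u=-4. Stack: []
LOAD_CONST → push 2. Stack: [2]
LOAD_FAST z → push 2. Stack: [2, 2]
BINARY_OP + → 2 + 2 = 4. Stack: [4]
LOAD_FAST z → push 2. Stack: [4, 2]
BINARY_OP - → 4 - 2 = 2. Stack: [2]
STORE_FAST u → u=2. Stack: []
LOAD_FAST u → push 2. Stack: [2]
LOAD_CONST → push 10. Stack: [2, 10]
BINARY_OP & → 2 & 10 = 2. Stack: [2]
LOAD_FAST_LOAD_FAST u,z → push 2,2. Stack: [2, 2, 2]
BINARY_OP // → 2 // 2 = 1. Stack: [2, 1]
BINARY_OP ^ → 2 ^ 1 = 3. Stack: [3]
STORE_FAST p → p=3. Stack: []
LOAD_FAST_LOAD_FAST a,u → push 10,2. Stack: [10, 2]
BINARY_OP | → 10 | 2 = 10. Stack: [10]
LOAD_FAST_LOAD_FAST z,a → push 2,10. Stack: [10, 2, 10]
BINARY_OP - → 2 - 10 = -8. Stack: [10, -8]
BINARY_OP * → 10 * -8 = -80. Stack: [-80]
STORE_FAST s → s=-80. Stack: []
LOAD_FAST s → push -80. Stack: [-80]
LOAD_CONST → push 12. Stack: [-80, 12]
BINARY_OP // → -80 // 12 = -7. Stack: [-7]
RETURN_VALUE → return -7.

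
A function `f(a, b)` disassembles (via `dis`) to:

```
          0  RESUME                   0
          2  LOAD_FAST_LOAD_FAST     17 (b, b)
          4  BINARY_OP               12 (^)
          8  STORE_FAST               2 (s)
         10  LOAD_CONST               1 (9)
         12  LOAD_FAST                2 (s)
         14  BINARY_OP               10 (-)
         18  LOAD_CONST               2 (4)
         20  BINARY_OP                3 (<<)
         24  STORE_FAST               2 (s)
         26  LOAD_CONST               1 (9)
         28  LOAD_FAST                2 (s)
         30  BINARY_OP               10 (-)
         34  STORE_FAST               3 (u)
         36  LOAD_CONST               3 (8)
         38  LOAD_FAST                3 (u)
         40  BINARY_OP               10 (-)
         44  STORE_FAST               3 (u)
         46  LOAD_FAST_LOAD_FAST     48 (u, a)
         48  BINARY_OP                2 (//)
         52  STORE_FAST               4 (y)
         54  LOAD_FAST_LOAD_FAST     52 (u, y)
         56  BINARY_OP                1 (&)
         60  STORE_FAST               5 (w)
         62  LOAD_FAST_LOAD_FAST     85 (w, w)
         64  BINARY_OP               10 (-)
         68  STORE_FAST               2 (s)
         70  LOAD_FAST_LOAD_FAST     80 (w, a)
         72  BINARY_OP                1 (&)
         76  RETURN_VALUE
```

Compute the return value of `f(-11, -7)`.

LOAD_FAST_LOAD_FAST b,b → push -7,-7. Stack: [-7, -7]
BINARY_OP ^ → -7 ^ -7 = 0. Stack: [0]
STORE_FAST s → s=0. Stack: []
LOAD_CONST → push 9. Stack: [9]
LOAD_FAST s → push 0. Stack: [9, 0]
BINARY_OP - → 9 - 0 = 9. Stack: [9]
LOAD_CONST → push 4. Stack: [9, 4]
BINARY_OP << → 9 << 4 = 144. Stack: [144]
STORE_FAST s → s=144. Stack: []
LOAD_CONST → push 9. Stack: [9]
LOAD_FAST s → push 144. Stack: [9, 144]
BINARY_OP - → 9 - 144 = -135. Stack: [-135]
STORE_FAST u → u=-135. Stack: []
LOAD_CONST → push 8. Stack: [8]
LOAD_FAST u → push -135. Stack: [8, -135]
BINARY_OP - → 8 - -135 = 143. Stack: [143]
STORE_FAST u → u=143. Stack: []
LOAD_FAST_LOAD_FAST u,a → push 143,-11. Stack: [143, -11]
BINARY_OP // → 143 // -11 = -13. Stack: [-13]
STORE_FAST y → y=-13. Stack: []
LOAD_FAST_LOAD_FAST u,y → push 143,-13. Stack: [143, -13]
BINARY_OP & → 143 & -13 = 131. Stack: [131]
STORE_FAST w → w=131. Stack: []
LOAD_FAST_LOAD_FAST w,w → push 131,131. Stack: [131, 131]
BINARY_OP - → 131 - 131 = 0. Stack: [0]
STORE_FAST s → s=0. Stack: []
LOAD_FAST_LOAD_FAST w,a → push 131,-11. Stack: [131, -11]
BINARY_OP & → 131 & -11 = 129. Stack: [129]
RETURN_VALUE → return 129.

129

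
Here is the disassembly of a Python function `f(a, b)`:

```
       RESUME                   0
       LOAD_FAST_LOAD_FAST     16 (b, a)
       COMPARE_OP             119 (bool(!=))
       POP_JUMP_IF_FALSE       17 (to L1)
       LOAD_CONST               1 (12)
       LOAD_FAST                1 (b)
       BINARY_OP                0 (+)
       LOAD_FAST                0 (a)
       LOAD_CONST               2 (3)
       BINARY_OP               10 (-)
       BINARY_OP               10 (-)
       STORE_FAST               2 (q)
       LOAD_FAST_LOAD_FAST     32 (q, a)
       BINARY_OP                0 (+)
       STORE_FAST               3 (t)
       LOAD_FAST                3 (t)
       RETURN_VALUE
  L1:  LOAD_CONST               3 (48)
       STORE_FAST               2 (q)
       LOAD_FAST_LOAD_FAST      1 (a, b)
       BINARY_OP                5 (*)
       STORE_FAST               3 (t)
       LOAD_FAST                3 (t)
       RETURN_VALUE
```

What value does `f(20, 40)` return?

LOAD_FAST_LOAD_FAST b,a → push 40,20. Stack: [40, 20]
COMPARE_OP bool(!=) → 40 vs 20 = True. Stack: [True]
POP_JUMP_IF_FALSE → pop True; no jump. Stack: []
LOAD_CONST → push 12. Stack: [12]
LOAD_FAST b → push 40. Stack: [12, 40]
BINARY_OP + → 12 + 40 = 52. Stack: [52]
LOAD_FAST a → push 20. Stack: [52, 20]
LOAD_CONST → push 3. Stack: [52, 20, 3]
BINARY_OP - → 20 - 3 = 17. Stack: [52, 17]
BINARY_OP - → 52 - 17 = 35. Stack: [35]
STORE_FAST q → q=35. Stack: []
LOAD_FAST_LOAD_FAST q,a → push 35,20. Stack: [35, 20]
BINARY_OP + → 35 + 20 = 55. Stack: [55]
STORE_FAST t → t=55. Stack: []
LOAD_FAST t → push 55. Stack: [55]
RETURN_VALUE → return 55.

55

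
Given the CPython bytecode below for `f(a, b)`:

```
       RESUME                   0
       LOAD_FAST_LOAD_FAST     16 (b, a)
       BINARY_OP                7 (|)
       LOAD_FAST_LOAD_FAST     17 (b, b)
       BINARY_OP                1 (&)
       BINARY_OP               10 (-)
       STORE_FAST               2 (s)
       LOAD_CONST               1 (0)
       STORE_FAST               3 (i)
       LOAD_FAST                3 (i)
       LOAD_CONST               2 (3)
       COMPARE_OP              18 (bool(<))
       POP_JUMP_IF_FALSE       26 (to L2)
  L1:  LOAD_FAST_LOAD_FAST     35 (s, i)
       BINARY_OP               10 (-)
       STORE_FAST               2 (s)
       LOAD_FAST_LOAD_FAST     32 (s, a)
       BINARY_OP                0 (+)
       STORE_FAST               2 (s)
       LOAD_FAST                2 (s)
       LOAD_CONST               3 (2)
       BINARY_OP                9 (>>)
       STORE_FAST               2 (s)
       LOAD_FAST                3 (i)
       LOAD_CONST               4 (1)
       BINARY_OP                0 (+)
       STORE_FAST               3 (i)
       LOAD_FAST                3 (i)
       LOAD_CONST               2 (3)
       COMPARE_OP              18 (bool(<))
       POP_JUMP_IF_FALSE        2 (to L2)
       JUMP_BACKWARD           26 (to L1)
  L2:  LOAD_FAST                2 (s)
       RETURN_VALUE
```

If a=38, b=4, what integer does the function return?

12

LOAD_FAST_LOAD_FAST b,a → push 4,38
BINARY_OP | → 4 | 38 = 38
LOAD_FAST_LOAD_FAST b,b → push 4,4
BINARY_OP & → 4 & 4 = 4
BINARY_OP - → 38 - 4 = 34
STORE_FAST s → s=34
LOAD_CONST → push 0
STORE_FAST i → i=0
LOAD_FAST i → push 0
LOAD_CONST → push 3
COMPARE_OP bool(<) → 0 vs 3 = True
POP_JUMP_IF_FALSE → pop True; no jump
LOAD_FAST_LOAD_FAST s,i → push 34,0
BINARY_OP - → 34 - 0 = 34
STORE_FAST s → s=34
LOAD_FAST_LOAD_FAST s,a → push 34,38
BINARY_OP + → 34 + 38 = 72
STORE_FAST s → s=72
LOAD_FAST s → push 72
LOAD_CONST → push 2
BINARY_OP >> → 72 >> 2 = 18
STORE_FAST s → s=18
LOAD_FAST i → push 0
LOAD_CONST → push 1
BINARY_OP + → 0 + 1 = 1
STORE_FAST i → i=1
LOAD_FAST i → push 1
LOAD_CONST → push 3
COMPARE_OP bool(<) → 1 vs 3 = True
POP_JUMP_IF_FALSE → pop True; no jump
LOAD_FAST_LOAD_FAST s,i → push 18,1
BINARY_OP - → 18 - 1 = 17
STORE_FAST s → s=17
LOAD_FAST_LOAD_FAST s,a → push 17,38
BINARY_OP + → 17 + 38 = 55
STORE_FAST s → s=55
LOAD_FAST s → push 55
LOAD_CONST → push 2
BINARY_OP >> → 55 >> 2 = 13
STORE_FAST s → s=13
LOAD_FAST i → push 1
LOAD_CONST → push 1
BINARY_OP + → 1 + 1 = 2
STORE_FAST i → i=2
LOAD_FAST i → push 2
LOAD_CONST → push 3
COMPARE_OP bool(<) → 2 vs 3 = True
POP_JUMP_IF_FALSE → pop True; no jump
LOAD_FAST_LOAD_FAST s,i → push 13,2
BINARY_OP - → 13 - 2 = 11
STORE_FAST s → s=11
LOAD_FAST_LOAD_FAST s,a → push 11,38
BINARY_OP + → 11 + 38 = 49
STORE_FAST s → s=49
LOAD_FAST s → push 49
LOAD_CONST → push 2
BINARY_OP >> → 49 >> 2 = 12
STORE_FAST s → s=12
LOAD_FAST i → push 2
LOAD_CONST → push 1
BINARY_OP + → 2 + 1 = 3
STORE_FAST i → i=3
LOAD_FAST i → push 3
LOAD_CONST → push 3
COMPARE_OP bool(<) → 3 vs 3 = False
POP_JUMP_IF_FALSE → pop False; jump
LOAD_FAST s → push 12
RETURN_VALUE → return 12.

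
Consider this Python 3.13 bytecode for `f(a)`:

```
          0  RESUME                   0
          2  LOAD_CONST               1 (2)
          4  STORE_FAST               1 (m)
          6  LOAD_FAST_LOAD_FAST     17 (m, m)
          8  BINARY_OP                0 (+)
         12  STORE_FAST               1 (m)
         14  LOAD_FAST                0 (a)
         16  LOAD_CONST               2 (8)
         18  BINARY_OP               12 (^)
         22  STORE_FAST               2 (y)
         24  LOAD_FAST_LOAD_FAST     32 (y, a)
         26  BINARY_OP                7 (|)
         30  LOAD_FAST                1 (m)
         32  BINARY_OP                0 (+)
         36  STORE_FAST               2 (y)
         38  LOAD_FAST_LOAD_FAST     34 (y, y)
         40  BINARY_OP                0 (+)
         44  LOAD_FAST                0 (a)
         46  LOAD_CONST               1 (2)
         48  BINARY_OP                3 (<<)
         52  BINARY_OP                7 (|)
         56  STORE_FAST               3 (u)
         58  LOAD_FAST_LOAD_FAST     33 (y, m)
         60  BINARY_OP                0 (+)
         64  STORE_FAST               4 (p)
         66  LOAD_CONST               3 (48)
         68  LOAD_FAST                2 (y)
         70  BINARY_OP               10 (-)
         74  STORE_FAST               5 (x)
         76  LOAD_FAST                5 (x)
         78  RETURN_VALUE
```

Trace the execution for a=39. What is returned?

-3

LOAD_CONST → push 2. Stack: [2]
STORE_FAST m → m=2. Stack: []
LOAD_FAST_LOAD_FAST m,m → push 2,2. Stack: [2, 2]
BINARY_OP + → 2 + 2 = 4. Stack: [4]
STORE_FAST m → m=4. Stack: []
LOAD_FAST a → push 39. Stack: [39]
LOAD_CONST → push 8. Stack: [39, 8]
BINARY_OP ^ → 39 ^ 8 = 47. Stack: [47]
STORE_FAST y → y=47. Stack: []
LOAD_FAST_LOAD_FAST y,a → push 47,39. Stack: [47, 39]
BINARY_OP | → 47 | 39 = 47. Stack: [47]
LOAD_FAST m → push 4. Stack: [47, 4]
BINARY_OP + → 47 + 4 = 51. Stack: [51]
STORE_FAST y → y=51. Stack: []
LOAD_FAST_LOAD_FAST y,y → push 51,51. Stack: [51, 51]
BINARY_OP + → 51 + 51 = 102. Stack: [102]
LOAD_FAST a → push 39. Stack: [102, 39]
LOAD_CONST → push 2. Stack: [102, 39, 2]
BINARY_OP << → 39 << 2 = 156. Stack: [102, 156]
BINARY_OP | → 102 | 156 = 254. Stack: [254]
STORE_FAST u → u=254. Stack: []
LOAD_FAST_LOAD_FAST y,m → push 51,4. Stack: [51, 4]
BINARY_OP + → 51 + 4 = 55. Stack: [55]
STORE_FAST p → p=55. Stack: []
LOAD_CONST → push 48. Stack: [48]
LOAD_FAST y → push 51. Stack: [48, 51]
BINARY_OP - → 48 - 51 = -3. Stack: [-3]
STORE_FAST x → x=-3. Stack: []
LOAD_FAST x → push -3. Stack: [-3]
RETURN_VALUE → return -3.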